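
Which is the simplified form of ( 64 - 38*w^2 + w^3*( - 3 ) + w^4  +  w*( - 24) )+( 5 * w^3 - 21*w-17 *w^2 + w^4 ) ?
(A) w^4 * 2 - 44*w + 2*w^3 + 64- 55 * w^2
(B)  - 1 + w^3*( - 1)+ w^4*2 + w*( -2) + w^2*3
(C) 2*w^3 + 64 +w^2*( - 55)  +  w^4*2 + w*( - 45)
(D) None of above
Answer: C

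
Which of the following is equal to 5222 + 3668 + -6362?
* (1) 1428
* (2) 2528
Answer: 2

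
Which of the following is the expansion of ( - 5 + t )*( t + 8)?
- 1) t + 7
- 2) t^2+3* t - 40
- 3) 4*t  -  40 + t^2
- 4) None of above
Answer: 2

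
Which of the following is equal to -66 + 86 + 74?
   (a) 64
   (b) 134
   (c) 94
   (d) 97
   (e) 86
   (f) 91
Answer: c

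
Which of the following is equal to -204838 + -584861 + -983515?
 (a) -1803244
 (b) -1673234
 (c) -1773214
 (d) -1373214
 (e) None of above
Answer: c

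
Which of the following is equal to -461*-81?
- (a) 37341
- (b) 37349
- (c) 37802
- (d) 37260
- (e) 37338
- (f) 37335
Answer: a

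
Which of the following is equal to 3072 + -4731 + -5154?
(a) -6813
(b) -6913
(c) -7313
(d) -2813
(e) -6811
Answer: a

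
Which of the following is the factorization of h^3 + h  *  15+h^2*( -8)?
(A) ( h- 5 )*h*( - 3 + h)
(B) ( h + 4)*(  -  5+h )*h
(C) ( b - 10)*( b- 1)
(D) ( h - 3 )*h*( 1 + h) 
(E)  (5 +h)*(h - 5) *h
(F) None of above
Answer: A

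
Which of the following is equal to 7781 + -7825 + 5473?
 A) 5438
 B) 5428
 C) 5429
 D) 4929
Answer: C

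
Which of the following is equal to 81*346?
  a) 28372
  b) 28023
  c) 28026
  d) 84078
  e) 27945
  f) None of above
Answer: c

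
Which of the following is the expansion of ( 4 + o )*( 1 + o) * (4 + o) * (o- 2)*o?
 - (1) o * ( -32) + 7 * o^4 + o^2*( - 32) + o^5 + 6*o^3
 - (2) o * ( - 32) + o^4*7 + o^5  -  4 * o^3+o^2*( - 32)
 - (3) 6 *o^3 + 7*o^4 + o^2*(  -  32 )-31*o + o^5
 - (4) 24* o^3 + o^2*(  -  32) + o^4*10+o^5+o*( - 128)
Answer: 1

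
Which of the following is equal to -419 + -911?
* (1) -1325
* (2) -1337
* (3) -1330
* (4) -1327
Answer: 3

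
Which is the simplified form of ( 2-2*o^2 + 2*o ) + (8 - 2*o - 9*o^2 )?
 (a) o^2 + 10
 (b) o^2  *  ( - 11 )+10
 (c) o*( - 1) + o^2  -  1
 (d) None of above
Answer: b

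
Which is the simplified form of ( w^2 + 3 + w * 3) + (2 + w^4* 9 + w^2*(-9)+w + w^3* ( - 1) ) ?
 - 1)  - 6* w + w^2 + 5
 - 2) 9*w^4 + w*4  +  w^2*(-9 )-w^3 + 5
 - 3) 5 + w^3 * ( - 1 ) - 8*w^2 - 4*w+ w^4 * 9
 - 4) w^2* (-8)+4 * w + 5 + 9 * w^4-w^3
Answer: 4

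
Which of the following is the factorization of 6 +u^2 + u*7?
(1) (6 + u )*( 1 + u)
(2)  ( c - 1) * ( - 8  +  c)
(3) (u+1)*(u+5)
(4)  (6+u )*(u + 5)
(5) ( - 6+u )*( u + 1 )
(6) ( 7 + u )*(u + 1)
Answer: 1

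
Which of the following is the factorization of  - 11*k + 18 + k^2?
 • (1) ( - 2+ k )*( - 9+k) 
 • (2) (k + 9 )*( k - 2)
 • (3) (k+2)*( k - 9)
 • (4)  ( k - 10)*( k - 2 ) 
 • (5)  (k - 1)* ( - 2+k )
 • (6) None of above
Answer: 1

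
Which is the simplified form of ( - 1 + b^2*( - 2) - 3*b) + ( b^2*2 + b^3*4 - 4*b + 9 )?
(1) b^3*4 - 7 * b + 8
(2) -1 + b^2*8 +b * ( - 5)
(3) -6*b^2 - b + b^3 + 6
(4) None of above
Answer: 1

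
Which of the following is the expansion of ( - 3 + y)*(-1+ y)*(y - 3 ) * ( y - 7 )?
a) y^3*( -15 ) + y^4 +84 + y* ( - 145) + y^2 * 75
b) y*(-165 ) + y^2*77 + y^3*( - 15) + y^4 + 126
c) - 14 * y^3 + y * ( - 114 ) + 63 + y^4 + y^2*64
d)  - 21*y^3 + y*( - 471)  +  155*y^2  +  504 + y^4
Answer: c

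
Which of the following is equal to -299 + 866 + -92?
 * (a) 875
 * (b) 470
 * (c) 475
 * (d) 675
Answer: c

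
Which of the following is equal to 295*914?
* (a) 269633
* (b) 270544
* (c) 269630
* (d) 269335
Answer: c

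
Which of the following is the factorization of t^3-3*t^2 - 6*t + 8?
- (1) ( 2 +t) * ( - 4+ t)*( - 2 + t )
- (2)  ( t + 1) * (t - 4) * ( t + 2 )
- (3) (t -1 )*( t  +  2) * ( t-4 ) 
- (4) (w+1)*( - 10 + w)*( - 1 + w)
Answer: 3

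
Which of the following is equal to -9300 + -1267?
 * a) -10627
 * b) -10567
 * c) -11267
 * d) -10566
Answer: b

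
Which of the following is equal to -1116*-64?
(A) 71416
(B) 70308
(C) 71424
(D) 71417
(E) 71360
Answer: C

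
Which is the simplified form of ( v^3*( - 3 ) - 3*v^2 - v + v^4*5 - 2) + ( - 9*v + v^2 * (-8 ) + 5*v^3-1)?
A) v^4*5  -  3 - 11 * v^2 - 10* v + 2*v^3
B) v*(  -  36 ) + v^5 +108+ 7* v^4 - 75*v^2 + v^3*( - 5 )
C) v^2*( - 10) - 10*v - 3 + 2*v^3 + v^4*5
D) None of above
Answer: A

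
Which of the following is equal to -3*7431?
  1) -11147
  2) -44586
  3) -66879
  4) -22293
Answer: 4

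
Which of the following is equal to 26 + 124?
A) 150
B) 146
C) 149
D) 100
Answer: A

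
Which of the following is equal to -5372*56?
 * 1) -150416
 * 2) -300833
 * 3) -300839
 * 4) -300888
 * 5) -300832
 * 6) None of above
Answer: 5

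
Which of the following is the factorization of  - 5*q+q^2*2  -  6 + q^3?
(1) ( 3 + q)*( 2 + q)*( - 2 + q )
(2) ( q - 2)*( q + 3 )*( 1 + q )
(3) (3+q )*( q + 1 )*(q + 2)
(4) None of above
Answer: 2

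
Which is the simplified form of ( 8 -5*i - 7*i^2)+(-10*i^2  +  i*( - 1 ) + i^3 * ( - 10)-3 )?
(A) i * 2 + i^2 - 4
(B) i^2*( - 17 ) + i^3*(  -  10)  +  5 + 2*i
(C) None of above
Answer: C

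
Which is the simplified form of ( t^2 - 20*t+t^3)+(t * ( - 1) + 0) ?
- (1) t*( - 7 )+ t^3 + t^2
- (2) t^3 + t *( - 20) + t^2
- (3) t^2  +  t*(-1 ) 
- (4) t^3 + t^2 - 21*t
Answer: 4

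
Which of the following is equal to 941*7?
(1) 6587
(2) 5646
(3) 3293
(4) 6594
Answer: 1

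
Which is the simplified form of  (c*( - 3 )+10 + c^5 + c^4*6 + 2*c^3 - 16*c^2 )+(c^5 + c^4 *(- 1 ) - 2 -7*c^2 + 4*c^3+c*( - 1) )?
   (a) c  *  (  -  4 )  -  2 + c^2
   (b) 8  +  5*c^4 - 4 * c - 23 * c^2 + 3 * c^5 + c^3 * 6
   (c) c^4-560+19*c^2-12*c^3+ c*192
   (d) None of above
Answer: d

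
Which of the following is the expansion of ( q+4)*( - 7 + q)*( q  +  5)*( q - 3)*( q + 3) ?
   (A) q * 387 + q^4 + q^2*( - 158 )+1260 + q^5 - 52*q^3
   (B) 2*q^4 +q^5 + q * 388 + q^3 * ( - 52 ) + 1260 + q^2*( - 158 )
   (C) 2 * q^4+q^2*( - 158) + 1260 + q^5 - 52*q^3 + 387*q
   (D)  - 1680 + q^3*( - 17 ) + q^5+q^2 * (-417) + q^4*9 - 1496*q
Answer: C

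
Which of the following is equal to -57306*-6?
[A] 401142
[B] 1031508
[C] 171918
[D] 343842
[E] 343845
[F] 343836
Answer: F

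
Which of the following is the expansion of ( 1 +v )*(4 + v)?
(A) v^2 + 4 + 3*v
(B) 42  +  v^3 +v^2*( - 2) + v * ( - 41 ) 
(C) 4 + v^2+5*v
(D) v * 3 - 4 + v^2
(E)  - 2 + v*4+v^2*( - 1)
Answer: C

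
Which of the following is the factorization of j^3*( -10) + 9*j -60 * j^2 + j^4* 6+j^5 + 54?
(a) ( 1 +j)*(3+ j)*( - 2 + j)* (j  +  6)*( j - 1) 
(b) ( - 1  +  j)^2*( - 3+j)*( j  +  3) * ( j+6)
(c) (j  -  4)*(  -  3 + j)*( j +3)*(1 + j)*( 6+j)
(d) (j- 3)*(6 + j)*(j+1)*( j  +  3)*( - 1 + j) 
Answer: d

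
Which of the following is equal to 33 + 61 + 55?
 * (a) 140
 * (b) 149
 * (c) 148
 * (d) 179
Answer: b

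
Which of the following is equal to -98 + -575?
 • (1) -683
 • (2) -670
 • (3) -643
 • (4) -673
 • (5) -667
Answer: 4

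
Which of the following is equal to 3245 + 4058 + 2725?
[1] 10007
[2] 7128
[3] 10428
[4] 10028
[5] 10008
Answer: 4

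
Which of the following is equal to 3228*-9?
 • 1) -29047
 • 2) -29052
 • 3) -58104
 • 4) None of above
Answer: 2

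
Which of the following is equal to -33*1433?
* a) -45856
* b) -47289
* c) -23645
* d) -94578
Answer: b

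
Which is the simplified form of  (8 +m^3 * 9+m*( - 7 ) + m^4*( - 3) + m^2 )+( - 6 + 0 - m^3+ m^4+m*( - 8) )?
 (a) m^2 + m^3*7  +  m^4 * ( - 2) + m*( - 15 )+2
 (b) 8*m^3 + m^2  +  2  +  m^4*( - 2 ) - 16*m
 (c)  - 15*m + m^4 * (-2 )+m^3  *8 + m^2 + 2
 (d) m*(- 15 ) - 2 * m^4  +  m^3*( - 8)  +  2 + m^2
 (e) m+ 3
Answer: c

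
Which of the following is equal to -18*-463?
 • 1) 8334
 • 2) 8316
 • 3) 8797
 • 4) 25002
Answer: 1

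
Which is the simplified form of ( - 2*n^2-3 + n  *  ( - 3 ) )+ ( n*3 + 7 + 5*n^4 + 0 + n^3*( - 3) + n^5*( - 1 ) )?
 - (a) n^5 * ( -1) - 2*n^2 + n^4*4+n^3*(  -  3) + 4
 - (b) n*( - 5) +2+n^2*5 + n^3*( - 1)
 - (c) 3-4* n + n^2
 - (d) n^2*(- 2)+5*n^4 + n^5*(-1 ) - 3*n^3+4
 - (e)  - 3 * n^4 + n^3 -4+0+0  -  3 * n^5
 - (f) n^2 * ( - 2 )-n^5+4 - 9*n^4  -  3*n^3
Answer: d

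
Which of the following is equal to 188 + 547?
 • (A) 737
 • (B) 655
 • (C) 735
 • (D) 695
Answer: C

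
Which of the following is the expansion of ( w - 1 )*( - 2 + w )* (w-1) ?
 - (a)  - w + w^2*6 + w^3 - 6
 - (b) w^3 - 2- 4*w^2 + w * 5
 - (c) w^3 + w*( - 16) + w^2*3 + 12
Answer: b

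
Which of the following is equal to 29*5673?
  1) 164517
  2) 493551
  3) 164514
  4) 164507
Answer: 1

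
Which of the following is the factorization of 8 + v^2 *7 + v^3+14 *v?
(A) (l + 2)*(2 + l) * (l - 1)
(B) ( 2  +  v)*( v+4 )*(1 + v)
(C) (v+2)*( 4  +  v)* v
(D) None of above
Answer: B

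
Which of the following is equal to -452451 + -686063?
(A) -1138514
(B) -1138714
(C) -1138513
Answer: A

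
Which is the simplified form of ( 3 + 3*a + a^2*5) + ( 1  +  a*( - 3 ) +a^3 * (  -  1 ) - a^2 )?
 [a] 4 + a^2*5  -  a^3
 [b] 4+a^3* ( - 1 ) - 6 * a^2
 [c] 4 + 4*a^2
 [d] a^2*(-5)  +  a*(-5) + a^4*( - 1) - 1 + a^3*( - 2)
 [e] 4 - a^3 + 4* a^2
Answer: e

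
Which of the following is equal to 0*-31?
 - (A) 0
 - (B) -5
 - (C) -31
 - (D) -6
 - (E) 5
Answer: A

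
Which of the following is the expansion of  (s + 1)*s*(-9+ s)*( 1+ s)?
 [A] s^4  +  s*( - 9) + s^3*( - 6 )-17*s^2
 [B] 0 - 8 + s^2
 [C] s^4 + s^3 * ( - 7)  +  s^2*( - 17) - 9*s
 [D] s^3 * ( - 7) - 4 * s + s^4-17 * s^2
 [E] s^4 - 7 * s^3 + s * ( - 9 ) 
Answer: C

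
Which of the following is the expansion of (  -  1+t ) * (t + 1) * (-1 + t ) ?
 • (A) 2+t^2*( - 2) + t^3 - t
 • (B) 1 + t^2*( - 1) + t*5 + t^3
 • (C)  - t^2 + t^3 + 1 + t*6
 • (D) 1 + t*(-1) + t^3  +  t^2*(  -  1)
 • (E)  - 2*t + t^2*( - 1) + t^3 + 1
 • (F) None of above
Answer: D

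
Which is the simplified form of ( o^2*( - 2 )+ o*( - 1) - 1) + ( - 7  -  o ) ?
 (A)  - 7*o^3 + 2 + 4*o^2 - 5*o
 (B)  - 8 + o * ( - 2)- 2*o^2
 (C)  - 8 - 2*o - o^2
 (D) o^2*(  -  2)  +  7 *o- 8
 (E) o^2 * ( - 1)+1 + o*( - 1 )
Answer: B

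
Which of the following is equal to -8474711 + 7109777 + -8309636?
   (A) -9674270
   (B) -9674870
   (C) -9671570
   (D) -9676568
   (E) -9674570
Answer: E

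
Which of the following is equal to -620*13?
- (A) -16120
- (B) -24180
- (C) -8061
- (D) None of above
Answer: D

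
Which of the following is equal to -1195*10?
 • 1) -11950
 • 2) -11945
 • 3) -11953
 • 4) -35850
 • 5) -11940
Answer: 1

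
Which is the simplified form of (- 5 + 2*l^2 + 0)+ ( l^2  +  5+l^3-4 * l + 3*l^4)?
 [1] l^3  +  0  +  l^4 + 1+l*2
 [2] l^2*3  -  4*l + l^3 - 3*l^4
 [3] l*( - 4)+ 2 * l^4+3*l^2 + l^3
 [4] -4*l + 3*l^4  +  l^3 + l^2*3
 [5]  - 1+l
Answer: 4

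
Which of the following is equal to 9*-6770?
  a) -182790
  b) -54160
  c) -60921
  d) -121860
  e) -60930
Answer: e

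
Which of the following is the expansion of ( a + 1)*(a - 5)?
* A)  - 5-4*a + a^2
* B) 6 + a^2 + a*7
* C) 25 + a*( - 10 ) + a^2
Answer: A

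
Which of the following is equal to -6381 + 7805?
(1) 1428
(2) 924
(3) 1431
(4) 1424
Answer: 4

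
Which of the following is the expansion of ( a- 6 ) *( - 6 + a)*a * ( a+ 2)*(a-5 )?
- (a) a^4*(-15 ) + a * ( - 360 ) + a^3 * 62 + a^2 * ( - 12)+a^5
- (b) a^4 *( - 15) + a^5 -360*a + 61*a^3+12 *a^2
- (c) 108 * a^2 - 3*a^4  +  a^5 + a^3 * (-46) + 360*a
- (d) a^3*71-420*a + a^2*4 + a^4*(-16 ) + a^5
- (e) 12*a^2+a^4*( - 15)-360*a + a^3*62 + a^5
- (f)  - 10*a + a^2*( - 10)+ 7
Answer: e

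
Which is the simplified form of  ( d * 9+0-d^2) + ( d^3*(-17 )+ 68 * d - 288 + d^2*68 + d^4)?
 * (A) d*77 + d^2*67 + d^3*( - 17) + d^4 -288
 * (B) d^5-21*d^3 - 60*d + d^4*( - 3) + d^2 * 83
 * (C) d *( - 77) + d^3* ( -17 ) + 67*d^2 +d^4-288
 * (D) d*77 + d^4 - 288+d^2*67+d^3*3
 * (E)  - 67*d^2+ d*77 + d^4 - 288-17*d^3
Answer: A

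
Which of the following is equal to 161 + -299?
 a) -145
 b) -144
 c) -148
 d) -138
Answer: d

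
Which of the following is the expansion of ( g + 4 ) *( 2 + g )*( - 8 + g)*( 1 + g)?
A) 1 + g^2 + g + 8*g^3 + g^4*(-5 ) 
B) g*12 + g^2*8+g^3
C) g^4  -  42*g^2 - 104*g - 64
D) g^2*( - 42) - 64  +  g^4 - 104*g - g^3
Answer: D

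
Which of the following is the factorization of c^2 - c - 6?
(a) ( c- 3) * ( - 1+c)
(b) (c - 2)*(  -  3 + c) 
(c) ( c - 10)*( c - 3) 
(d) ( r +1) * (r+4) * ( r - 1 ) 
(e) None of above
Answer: e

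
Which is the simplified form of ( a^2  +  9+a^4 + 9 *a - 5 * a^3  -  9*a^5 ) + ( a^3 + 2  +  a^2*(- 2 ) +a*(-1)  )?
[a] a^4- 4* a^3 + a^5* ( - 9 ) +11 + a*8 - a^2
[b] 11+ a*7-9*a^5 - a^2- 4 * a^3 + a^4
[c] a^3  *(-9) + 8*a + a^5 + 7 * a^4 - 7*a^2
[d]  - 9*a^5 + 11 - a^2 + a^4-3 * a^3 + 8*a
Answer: a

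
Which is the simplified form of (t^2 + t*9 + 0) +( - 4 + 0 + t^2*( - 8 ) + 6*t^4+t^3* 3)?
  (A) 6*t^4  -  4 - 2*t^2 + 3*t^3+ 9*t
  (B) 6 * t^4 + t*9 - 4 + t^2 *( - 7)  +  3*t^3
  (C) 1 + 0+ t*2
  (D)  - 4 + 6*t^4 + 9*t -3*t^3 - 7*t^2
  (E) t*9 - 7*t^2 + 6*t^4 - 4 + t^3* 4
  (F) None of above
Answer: B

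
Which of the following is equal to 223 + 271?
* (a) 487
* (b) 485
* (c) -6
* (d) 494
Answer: d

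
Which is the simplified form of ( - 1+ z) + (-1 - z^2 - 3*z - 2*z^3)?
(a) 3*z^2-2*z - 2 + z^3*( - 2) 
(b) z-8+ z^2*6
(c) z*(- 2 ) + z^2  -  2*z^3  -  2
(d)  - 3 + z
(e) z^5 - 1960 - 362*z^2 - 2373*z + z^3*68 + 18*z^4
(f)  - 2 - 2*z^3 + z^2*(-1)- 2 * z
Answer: f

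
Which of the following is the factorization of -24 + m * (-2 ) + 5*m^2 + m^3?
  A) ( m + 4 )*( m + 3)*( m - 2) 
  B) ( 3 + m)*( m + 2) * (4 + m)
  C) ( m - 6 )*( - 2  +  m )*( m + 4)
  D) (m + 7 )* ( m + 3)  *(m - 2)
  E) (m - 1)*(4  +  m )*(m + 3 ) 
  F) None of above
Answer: A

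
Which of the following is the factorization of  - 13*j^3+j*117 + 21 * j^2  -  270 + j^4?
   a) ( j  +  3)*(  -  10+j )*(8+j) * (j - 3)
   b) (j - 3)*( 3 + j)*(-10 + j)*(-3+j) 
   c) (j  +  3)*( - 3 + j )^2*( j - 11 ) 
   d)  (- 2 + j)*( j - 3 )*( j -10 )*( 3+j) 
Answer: b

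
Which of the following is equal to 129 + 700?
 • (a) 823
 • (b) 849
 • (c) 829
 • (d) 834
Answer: c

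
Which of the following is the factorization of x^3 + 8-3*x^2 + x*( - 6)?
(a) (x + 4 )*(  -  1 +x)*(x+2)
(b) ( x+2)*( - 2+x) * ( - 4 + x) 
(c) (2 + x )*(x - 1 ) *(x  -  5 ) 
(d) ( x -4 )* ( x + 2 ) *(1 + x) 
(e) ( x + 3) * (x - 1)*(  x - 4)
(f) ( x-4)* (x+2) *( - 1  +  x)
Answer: f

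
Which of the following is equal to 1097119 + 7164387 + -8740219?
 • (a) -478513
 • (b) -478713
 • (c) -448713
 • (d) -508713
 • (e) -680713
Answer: b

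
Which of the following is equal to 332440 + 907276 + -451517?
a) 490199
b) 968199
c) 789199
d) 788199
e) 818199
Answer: d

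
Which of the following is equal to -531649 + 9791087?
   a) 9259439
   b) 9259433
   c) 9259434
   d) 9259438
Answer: d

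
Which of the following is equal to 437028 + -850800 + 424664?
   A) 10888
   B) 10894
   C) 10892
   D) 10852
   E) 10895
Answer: C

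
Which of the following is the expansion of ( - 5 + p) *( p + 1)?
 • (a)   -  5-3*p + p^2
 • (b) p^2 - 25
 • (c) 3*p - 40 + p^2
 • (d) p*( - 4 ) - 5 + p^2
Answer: d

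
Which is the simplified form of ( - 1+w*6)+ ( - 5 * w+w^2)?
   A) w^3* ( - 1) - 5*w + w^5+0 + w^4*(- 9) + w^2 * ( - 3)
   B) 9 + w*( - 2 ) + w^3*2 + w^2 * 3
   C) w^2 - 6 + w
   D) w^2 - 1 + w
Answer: D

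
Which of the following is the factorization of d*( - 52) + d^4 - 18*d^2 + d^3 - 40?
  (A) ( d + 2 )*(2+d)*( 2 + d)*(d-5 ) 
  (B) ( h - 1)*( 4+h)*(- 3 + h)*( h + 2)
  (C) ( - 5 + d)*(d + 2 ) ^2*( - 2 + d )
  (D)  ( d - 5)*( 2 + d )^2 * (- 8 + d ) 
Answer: A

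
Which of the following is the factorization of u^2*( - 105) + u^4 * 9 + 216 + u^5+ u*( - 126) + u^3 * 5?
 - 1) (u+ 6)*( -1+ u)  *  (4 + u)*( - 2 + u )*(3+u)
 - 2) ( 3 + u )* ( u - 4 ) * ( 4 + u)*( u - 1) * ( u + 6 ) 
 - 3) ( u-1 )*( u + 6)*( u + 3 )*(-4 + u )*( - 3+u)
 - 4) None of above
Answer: 4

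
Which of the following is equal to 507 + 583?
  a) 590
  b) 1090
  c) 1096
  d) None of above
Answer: b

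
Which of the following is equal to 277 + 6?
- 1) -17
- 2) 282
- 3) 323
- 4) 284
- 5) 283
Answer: 5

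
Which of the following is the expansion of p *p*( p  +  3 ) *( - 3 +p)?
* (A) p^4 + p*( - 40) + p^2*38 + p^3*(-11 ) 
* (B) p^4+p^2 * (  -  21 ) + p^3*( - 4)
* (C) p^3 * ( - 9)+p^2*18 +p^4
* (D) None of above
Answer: D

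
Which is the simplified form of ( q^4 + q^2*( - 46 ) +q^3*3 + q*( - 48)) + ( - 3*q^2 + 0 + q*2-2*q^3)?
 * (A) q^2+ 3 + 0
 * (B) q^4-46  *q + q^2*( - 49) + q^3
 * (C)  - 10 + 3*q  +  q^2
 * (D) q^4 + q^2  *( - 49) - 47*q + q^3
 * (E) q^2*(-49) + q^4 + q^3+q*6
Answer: B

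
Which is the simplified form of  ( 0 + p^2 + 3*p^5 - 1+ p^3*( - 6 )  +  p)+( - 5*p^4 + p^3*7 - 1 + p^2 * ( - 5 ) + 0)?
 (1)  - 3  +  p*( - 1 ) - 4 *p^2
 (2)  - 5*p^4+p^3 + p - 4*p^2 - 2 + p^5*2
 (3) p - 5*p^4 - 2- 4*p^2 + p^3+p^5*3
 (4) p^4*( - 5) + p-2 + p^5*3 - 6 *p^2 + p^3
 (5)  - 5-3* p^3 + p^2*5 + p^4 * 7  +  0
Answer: 3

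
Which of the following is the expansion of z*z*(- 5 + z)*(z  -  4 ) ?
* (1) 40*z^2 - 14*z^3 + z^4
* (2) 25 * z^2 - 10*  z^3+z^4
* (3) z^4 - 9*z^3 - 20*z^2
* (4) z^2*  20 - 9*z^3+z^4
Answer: 4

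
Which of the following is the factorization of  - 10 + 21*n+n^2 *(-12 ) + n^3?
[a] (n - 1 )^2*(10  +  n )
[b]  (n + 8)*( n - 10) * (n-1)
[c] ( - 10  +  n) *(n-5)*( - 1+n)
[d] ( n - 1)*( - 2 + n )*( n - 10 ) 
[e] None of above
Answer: e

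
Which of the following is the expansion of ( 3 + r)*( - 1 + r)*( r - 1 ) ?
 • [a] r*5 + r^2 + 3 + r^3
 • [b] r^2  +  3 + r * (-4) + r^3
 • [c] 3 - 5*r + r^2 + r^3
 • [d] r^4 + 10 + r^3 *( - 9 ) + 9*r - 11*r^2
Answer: c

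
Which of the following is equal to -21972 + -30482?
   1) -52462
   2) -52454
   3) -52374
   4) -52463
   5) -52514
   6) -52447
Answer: 2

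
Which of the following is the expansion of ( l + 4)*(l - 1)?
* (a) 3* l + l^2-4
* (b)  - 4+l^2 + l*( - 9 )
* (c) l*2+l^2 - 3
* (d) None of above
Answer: a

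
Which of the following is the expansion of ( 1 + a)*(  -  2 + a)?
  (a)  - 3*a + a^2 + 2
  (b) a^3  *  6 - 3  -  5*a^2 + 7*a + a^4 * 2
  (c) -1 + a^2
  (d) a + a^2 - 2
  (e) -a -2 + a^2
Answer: e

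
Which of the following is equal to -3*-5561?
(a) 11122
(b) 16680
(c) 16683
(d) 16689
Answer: c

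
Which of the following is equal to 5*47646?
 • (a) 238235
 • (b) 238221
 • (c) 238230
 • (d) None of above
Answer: c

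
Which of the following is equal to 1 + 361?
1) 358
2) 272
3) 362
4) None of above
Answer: 3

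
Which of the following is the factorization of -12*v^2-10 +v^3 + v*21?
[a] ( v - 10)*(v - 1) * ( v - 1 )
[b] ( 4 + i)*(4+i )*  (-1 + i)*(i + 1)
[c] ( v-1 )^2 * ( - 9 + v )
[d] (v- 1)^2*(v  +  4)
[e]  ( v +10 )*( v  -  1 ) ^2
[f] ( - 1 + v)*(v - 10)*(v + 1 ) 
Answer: a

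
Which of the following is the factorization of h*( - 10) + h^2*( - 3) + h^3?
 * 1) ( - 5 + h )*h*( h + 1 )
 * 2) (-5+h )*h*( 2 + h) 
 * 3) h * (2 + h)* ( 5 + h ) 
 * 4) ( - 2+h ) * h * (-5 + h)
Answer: 2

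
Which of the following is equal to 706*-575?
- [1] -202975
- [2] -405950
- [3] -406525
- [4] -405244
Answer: 2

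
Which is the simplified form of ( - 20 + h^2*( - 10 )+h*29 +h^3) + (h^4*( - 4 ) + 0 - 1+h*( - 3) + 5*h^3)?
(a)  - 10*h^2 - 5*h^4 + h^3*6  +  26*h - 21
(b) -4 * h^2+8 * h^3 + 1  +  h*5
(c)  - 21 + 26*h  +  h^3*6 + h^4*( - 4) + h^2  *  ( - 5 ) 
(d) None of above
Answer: d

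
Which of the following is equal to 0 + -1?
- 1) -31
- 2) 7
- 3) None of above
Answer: 3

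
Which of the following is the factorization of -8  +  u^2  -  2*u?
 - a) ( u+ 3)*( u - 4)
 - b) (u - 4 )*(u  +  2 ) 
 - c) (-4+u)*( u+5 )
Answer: b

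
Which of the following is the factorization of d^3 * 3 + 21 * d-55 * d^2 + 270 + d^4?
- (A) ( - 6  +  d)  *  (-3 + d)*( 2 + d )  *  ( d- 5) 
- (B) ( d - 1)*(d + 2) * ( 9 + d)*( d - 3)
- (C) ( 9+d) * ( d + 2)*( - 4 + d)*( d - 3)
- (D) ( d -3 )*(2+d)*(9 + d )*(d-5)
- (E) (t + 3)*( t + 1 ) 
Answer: D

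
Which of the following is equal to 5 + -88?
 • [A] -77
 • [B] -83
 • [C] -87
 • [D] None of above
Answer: B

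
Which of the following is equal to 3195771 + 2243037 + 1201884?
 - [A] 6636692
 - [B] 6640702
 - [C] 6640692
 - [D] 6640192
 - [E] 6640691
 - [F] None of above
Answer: C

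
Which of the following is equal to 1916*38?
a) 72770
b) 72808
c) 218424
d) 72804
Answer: b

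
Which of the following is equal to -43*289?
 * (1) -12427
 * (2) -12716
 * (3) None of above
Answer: 1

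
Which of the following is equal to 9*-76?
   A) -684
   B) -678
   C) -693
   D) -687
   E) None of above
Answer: A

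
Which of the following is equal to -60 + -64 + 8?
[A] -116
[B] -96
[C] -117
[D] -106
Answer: A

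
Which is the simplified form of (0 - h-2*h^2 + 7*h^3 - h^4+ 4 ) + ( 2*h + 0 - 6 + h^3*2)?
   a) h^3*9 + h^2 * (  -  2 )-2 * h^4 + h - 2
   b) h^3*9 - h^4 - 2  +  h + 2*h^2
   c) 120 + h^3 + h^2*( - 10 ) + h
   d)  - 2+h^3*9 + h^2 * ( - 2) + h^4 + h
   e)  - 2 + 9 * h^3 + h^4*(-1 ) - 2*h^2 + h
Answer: e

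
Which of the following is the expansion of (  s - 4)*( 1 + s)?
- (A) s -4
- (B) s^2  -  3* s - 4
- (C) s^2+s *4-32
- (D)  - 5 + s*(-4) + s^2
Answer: B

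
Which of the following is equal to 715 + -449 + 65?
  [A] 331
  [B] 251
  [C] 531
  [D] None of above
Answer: A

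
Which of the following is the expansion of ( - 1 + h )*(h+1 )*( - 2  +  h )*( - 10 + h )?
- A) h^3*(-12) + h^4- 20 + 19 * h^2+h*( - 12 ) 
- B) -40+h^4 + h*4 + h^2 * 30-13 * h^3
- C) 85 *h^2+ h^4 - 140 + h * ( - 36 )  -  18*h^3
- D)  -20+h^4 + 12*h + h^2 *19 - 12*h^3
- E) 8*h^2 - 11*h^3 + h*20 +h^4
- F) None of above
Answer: D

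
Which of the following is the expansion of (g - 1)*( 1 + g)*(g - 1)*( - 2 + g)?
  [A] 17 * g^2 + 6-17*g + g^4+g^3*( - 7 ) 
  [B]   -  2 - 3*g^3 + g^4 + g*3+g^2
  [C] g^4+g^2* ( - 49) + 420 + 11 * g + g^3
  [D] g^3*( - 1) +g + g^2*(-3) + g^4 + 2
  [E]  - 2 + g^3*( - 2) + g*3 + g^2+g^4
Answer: B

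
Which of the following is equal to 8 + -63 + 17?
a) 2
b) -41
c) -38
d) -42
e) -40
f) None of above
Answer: c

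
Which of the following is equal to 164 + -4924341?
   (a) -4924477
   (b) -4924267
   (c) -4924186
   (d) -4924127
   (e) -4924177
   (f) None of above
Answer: e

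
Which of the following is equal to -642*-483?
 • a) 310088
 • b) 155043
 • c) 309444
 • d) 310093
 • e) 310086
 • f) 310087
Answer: e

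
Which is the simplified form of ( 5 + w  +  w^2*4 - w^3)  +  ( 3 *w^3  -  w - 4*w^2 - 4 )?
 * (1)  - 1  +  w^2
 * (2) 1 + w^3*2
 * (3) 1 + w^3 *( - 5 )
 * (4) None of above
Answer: 2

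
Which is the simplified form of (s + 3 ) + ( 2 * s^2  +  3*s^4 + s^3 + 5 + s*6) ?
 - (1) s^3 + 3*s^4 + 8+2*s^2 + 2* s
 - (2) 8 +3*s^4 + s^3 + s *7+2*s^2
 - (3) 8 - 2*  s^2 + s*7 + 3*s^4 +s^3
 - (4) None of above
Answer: 2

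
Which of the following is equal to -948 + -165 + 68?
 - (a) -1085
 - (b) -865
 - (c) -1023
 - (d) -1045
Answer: d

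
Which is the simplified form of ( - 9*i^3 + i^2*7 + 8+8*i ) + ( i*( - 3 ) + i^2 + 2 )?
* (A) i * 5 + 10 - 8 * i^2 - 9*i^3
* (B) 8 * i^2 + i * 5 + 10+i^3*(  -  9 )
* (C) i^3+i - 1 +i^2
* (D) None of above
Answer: B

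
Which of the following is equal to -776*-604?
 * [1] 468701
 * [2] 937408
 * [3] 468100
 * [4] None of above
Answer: 4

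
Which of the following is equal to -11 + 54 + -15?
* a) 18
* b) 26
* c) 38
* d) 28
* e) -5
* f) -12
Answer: d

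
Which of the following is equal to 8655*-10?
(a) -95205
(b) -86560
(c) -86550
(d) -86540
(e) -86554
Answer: c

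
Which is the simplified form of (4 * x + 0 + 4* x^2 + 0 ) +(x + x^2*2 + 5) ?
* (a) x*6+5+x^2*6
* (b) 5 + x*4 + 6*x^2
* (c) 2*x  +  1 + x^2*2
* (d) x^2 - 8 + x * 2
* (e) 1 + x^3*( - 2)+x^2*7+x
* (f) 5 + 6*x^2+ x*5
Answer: f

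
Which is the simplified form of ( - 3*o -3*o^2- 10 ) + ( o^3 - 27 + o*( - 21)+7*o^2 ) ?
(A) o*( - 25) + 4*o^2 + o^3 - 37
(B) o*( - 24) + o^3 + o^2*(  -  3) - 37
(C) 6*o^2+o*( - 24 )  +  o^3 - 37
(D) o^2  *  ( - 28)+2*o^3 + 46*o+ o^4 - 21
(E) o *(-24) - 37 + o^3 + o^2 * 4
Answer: E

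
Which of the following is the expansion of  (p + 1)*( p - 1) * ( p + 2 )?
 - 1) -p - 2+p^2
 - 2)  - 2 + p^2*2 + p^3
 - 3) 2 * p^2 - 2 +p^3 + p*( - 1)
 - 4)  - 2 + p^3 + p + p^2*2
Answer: 3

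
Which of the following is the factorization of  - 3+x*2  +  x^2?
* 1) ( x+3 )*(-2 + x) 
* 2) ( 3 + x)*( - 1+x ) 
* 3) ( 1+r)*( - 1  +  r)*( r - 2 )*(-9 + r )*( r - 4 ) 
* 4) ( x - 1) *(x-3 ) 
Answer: 2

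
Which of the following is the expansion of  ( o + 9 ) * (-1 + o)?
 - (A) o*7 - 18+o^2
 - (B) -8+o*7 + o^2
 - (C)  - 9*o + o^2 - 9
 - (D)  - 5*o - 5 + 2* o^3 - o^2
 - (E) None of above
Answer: E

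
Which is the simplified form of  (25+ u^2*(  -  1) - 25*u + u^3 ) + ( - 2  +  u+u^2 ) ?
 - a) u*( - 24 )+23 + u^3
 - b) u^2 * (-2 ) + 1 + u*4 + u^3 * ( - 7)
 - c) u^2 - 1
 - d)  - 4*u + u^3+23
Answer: a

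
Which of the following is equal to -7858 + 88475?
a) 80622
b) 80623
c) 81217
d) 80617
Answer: d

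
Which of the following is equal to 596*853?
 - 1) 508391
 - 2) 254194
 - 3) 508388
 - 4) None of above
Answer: 3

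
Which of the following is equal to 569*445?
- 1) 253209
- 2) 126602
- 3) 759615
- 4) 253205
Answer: 4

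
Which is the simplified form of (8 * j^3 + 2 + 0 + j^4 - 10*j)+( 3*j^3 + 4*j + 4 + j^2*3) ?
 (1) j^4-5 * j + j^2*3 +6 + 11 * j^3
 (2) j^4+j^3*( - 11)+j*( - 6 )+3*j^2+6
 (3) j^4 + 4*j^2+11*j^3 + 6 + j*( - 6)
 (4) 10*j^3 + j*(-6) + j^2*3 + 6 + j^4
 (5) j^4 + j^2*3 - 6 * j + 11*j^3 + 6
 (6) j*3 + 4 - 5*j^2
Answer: 5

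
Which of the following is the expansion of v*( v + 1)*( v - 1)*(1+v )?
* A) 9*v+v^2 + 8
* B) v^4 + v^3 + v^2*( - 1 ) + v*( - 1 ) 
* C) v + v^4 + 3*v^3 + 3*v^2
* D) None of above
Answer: B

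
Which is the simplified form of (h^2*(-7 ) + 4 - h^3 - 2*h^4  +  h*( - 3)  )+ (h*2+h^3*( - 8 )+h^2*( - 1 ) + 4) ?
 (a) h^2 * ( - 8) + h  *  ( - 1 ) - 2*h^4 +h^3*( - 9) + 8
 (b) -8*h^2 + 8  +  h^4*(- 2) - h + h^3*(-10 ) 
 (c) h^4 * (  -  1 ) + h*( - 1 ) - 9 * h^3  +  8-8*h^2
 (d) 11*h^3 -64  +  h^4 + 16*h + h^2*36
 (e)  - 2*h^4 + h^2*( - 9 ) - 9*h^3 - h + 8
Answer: a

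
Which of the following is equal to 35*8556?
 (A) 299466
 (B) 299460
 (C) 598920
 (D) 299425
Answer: B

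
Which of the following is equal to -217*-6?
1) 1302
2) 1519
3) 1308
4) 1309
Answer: 1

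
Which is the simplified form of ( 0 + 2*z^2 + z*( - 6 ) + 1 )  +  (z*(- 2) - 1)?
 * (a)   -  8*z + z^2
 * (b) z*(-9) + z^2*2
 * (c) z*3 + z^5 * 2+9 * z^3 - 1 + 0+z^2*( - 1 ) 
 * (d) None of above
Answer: d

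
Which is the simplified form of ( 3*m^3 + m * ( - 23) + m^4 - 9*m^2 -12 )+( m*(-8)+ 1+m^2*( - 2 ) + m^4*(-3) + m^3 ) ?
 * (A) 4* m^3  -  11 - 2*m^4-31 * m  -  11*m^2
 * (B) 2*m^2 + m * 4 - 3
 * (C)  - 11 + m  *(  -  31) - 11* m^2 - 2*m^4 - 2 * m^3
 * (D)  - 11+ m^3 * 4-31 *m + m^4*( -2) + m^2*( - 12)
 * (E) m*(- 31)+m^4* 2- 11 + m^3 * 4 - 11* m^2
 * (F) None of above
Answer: A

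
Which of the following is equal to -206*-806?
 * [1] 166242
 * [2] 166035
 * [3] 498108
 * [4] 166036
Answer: 4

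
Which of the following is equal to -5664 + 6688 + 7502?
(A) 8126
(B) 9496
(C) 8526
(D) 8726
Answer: C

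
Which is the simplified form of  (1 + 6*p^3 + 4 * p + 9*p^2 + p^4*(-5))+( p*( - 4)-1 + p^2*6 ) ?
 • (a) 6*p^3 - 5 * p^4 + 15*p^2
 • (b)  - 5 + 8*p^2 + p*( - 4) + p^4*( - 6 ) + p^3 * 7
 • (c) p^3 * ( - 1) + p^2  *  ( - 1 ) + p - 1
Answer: a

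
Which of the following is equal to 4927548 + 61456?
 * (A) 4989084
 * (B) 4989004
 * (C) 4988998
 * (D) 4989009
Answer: B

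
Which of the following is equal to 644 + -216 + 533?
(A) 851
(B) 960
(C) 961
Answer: C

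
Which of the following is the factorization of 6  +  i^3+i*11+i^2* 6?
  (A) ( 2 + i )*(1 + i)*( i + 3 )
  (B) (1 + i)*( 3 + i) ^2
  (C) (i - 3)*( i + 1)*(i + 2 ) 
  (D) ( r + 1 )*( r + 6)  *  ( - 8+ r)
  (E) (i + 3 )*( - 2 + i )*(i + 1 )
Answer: A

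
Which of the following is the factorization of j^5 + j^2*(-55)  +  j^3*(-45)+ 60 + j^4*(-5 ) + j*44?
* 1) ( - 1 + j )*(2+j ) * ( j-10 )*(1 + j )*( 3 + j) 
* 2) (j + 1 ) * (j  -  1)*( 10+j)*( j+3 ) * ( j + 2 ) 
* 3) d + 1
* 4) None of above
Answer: 1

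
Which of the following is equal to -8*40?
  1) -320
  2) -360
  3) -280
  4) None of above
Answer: 1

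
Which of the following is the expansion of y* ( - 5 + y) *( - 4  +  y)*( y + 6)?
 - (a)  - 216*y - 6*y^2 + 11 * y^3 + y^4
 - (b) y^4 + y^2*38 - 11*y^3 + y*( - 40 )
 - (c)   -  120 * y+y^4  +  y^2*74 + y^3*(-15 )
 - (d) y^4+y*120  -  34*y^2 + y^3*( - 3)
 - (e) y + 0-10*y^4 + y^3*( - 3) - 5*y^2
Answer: d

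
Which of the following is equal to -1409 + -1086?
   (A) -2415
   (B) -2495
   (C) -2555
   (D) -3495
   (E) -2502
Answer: B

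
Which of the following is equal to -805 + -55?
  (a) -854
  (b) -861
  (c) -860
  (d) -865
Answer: c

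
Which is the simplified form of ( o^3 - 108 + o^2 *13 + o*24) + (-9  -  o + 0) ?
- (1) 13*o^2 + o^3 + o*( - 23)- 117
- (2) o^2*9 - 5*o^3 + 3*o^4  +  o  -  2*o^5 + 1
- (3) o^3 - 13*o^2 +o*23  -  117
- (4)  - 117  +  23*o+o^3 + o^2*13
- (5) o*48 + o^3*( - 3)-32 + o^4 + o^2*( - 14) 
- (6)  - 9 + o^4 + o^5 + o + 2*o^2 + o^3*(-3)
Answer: 4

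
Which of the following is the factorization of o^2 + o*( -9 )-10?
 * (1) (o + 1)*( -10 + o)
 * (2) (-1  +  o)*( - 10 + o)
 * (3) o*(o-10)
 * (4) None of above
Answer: 1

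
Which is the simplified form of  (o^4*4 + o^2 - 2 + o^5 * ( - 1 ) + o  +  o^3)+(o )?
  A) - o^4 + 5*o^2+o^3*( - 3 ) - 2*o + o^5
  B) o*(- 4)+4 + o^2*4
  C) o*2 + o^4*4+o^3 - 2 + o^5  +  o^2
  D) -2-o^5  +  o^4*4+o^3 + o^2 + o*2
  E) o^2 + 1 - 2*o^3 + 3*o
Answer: D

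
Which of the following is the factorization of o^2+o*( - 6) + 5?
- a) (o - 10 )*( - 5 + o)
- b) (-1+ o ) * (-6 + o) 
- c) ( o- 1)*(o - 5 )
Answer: c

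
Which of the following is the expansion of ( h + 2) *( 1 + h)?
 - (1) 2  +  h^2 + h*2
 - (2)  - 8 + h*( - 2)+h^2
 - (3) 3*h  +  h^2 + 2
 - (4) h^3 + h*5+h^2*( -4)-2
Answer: 3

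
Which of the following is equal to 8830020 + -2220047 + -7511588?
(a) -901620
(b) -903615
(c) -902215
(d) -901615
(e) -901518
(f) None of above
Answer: d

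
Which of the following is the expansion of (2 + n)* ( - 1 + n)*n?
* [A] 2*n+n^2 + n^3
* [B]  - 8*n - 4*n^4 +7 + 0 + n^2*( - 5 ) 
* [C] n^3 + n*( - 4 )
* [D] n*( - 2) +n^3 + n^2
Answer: D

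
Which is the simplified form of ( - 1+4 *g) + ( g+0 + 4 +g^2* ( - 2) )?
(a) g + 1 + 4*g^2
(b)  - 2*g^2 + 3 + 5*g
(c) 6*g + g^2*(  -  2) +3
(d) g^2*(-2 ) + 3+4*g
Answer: b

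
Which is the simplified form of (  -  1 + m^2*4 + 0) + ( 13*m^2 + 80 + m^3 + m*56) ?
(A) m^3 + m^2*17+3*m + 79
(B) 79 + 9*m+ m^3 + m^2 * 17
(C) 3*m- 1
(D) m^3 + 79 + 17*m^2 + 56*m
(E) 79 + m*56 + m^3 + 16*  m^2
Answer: D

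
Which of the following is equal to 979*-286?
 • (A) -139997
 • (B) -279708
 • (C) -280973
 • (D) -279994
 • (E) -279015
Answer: D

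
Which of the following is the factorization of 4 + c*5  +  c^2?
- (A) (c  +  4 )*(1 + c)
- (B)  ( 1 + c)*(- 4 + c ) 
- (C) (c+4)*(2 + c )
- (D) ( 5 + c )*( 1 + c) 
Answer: A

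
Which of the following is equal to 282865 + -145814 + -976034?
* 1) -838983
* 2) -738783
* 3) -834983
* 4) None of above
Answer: 1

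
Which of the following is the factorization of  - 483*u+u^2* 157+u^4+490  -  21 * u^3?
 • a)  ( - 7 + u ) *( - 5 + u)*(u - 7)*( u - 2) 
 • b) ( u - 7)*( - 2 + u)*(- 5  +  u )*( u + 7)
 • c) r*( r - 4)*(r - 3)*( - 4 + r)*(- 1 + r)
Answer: a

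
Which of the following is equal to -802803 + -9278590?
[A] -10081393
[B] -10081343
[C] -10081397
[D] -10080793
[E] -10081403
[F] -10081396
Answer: A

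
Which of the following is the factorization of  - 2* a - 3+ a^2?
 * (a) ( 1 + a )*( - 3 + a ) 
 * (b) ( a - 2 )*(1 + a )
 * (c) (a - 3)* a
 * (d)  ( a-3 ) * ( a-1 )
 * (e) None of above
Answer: a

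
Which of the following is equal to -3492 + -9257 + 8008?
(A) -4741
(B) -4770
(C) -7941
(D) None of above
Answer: A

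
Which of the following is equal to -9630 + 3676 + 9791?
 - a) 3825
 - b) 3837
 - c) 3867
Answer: b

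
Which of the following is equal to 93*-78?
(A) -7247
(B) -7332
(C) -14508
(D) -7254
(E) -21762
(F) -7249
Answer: D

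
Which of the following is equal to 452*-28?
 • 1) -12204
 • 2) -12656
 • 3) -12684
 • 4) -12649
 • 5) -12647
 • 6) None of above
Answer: 2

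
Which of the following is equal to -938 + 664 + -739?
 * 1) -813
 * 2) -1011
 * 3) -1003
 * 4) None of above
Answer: 4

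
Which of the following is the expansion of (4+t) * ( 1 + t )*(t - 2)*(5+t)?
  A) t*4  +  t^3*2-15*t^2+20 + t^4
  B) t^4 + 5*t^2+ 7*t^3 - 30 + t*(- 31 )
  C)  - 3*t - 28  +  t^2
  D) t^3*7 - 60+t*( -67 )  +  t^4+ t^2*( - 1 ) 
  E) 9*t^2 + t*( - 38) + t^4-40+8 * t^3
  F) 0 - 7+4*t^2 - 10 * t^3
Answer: E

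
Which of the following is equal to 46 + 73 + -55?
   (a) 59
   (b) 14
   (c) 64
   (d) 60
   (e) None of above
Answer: c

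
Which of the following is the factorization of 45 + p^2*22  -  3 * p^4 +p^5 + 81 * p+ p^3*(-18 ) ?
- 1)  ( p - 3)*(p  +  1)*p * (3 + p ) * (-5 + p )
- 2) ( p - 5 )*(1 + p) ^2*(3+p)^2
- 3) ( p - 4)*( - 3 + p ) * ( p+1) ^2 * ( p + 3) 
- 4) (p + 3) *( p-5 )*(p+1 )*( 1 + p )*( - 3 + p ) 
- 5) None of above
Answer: 4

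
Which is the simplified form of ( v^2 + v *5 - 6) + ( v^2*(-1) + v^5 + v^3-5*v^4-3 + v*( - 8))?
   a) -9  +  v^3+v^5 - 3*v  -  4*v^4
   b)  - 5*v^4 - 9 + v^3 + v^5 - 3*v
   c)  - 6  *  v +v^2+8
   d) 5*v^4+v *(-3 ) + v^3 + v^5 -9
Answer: b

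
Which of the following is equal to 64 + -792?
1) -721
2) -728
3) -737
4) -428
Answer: 2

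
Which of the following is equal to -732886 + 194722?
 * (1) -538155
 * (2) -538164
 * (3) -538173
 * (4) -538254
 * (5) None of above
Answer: 2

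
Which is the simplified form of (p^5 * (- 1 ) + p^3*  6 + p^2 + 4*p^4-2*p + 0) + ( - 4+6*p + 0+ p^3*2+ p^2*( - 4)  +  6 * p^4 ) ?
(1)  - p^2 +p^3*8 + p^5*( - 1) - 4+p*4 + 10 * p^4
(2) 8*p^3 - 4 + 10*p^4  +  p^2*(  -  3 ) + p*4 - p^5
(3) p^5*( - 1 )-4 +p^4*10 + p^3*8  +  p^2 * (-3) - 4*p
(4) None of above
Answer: 2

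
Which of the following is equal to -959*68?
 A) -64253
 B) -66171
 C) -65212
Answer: C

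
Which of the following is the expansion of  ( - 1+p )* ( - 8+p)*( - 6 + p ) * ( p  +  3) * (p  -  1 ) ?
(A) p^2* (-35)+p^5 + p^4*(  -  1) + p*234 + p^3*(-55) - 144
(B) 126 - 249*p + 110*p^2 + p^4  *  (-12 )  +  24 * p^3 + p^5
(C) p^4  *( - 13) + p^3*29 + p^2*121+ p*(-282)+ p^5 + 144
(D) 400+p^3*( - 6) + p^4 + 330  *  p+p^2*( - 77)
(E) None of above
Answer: C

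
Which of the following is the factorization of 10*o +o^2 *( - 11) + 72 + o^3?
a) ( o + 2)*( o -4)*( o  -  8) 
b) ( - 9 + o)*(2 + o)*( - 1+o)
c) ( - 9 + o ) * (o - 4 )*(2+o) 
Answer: c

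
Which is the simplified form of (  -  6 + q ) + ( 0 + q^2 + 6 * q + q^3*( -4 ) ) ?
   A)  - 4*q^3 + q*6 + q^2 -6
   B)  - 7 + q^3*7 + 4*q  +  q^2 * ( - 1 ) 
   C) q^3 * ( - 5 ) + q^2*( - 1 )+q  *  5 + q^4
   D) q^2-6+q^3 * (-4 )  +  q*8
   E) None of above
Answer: E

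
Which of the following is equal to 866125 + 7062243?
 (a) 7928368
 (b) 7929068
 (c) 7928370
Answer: a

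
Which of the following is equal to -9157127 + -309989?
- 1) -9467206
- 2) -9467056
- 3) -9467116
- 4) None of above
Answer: 3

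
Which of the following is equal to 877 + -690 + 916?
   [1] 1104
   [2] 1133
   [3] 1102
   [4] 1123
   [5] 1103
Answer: 5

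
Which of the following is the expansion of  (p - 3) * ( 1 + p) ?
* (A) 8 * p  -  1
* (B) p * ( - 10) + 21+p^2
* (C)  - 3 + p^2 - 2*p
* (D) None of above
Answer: C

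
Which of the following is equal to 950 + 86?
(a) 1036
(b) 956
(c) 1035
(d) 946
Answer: a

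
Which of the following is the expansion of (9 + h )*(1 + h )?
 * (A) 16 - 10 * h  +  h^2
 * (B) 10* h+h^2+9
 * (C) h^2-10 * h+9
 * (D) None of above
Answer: B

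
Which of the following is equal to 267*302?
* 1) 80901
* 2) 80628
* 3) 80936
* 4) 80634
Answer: 4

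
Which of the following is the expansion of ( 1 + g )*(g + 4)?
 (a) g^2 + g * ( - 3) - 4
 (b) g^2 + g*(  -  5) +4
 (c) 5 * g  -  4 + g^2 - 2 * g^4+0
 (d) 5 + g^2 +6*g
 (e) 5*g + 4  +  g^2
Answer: e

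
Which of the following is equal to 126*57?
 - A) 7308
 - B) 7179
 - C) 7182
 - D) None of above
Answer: C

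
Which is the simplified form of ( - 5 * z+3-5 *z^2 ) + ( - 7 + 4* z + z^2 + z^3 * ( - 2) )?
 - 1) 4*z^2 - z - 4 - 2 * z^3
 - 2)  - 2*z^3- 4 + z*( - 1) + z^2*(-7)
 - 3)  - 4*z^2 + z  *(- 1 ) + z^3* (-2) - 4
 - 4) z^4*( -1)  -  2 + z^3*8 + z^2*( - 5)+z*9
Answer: 3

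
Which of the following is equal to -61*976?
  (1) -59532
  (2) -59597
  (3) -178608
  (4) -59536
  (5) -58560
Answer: 4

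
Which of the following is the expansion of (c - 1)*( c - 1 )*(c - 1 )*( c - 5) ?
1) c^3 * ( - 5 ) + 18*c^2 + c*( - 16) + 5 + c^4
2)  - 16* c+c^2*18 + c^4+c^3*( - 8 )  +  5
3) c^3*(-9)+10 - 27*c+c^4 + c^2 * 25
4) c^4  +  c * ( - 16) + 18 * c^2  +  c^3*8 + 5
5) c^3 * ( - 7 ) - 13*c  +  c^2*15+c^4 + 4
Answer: 2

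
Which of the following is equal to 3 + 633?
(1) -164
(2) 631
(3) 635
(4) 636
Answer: 4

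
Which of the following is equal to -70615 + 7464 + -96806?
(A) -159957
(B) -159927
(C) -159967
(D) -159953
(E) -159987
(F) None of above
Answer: A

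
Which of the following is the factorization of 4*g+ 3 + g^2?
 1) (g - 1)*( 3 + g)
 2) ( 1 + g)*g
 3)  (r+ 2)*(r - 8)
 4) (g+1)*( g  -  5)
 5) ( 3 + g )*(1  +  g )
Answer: 5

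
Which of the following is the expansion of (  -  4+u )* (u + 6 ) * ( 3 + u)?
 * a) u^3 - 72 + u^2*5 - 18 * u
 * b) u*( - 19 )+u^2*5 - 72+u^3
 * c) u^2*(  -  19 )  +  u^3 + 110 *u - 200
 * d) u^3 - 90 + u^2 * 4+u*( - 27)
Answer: a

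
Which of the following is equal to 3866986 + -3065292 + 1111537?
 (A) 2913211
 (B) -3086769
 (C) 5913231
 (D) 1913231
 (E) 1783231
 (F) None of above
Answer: D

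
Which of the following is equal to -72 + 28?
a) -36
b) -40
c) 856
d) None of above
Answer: d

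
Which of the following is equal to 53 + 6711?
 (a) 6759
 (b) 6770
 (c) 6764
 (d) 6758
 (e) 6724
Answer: c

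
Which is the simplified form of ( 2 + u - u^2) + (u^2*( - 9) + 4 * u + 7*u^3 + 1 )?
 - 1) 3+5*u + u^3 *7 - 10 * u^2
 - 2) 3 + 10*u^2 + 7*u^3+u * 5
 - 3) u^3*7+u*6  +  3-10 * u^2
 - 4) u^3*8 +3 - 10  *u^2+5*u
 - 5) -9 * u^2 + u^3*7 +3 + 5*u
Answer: 1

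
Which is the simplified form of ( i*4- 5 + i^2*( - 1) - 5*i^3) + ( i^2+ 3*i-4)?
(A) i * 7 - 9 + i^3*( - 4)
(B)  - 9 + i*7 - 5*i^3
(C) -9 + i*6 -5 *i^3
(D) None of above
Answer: B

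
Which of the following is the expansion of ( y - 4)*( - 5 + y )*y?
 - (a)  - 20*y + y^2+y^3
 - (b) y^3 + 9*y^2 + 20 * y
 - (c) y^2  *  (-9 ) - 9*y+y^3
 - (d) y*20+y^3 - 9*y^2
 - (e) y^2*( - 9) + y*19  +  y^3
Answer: d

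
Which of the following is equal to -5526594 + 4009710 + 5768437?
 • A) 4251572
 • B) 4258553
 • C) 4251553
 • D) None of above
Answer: C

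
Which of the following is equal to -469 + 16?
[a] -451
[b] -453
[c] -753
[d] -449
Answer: b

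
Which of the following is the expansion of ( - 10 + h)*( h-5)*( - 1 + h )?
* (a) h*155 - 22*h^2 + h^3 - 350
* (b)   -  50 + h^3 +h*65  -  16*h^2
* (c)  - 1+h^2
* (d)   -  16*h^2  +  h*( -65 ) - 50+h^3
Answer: b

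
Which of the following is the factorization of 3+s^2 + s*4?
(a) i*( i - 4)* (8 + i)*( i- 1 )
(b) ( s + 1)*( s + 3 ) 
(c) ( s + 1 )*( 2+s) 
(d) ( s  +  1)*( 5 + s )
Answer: b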